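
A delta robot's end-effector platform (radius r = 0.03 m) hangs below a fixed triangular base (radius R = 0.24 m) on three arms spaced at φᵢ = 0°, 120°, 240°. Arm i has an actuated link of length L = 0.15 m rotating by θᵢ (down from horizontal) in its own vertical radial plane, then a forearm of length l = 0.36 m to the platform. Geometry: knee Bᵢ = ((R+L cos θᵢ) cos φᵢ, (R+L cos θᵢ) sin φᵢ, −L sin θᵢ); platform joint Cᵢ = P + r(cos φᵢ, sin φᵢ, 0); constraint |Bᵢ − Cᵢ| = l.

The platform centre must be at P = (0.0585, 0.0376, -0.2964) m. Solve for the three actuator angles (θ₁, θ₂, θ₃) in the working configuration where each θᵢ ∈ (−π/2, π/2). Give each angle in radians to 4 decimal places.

arm 1 (φ=0.0°): x'=0.0585, y'=0.0376
  e−x'=0.1515;  (l²−L²−(e−x')²−y'²−z²)/2L = -0.0171
  √(A²+B²)=0.3329;  θ1 = -1.0983+1.6221 ≈ 0.5238
rotate P by −φ2: (0.0033, -0.0695, -0.2964)
  e−x'=0.2067;  (l²−L²−(e−x')²−y'²−z²)/2L = -0.0943
  γ=atan2(-0.2964,0.2067)=-0.9619;  ψ=arccos(-0.2610)=1.8349;  θ2=γ+ψ≈0.8730
arm 3 (φ=240.0°): x'=-0.0618, y'=0.0319
  A=0.2718, B=-0.2964, C=(l²−L²−A²−y'²−z²)/(2L)=-0.1855
  γ=atan2(-0.2964,0.2718)=-0.8286;  ψ=arccos(-0.4613)=2.0502;  θ3=γ+ψ≈1.2216

θ₁ = 0.5238, θ₂ = 0.8730, θ₃ = 1.2216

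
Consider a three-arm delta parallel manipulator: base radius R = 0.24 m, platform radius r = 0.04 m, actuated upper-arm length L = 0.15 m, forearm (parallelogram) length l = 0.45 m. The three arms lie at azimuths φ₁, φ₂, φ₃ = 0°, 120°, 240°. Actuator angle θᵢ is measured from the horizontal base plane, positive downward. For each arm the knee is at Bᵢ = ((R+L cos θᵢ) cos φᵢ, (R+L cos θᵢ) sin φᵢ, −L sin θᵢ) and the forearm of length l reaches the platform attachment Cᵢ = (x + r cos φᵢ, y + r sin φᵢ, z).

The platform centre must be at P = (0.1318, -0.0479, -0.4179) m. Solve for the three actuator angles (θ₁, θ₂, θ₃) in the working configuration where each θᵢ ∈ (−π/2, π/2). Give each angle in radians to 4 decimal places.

θ₁ = 0.1743, θ₂ = 1.3092, θ₃ = 0.9599

φ1=0.0° → target in arm frame (0.1318, -0.0479)
  e−x'=0.0682;  (l²−L²−(e−x')²−y'²−z²)/2L = -0.0053
  γ=atan2(-0.4179,0.0682)=-1.4090;  ψ=arccos(-0.0125)=1.5833;  θ1=γ+ψ≈0.1743
rotate P by −φ2: (-0.1074, -0.0902, -0.4179)
  e−x'=0.3074;  (l²−L²−(e−x')²−y'²−z²)/2L = -0.3242
  γ=atan2(-0.4179,0.3074)=-0.9366;  ψ=arccos(-0.6249)=2.2458;  θ2=γ+ψ≈1.3092
φ3=240.0° → target in arm frame (-0.0244, 0.1381)
  e−x'=0.2244;  (l²−L²−(e−x')²−y'²−z²)/2L = -0.2136
  γ=atan2(-0.4179,0.2244)=-1.0780;  ψ=arccos(-0.4503)=2.0378;  θ3=γ+ψ≈0.9599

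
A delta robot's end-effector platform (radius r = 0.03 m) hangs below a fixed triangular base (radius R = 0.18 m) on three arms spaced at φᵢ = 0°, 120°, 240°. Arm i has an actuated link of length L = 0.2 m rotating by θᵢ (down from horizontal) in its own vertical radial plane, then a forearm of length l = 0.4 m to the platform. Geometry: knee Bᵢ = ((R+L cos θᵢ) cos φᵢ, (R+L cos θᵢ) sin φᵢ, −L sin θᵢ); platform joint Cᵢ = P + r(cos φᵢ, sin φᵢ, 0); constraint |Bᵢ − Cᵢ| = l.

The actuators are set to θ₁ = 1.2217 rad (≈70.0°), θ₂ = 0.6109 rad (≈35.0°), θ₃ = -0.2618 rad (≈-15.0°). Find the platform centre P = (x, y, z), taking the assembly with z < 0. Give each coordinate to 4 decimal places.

φ1=0.0°: virtual centre (0.2184, 0.0000, -0.1879), radius l
S2 = (0.3138·cos120.0°, 0.3138·sin120.0°, -0.1147) = (-0.1569, 0.2718, -0.1147)
arm 3 at φ=240.0°: (R−r)+L cos θ3 = 0.3432;  S3 = (-0.1716, -0.2972, 0.0518)
|S₂|²−|S₁|² = 0.0286;  |S₃|²−|S₁|² = 0.0374
plane₁₂: -0.7506x+0.5436y+0.1464z = 0.0286
det = 0.8702;  x = -0.0429+0.3995z,  y = -0.0066+0.2823z
quadratic in z: (1.2393)z²+(0.1633)z+(-0.0563)=0, √Δ=0.5531 → z ∈ {-0.2890, 0.1573}; z = -0.2890 (taking z<0)
x = -0.1584, y = -0.0882

(-0.1584, -0.0882, -0.2890)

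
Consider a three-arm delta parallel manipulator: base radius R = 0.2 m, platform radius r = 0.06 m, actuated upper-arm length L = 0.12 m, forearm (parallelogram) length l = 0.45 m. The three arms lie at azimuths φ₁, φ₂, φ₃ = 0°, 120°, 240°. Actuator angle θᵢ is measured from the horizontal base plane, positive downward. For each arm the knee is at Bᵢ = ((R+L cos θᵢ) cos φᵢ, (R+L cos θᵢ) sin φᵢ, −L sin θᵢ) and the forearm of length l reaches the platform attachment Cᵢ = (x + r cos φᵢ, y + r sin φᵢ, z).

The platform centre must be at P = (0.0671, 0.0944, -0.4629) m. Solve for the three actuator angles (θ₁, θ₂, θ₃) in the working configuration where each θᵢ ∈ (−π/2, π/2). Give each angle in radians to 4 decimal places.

θ₁ = 0.5237, θ₂ = 0.6110, θ₃ = 1.3093

φ1=0.0° → target in arm frame (0.0671, 0.0944)
  A=0.0729, B=-0.4629, C=(l²−L²−A²−y'²−z²)/(2L)=-0.1683
  θ1 = atan2(B,A) + arccos(C/0.4686) = 0.5237
φ2=120.0° → target in arm frame (0.0482, -0.1053)
  A cos θ + B sin θ = C:  0.0918·cos θ + -0.4629·sin θ = -0.1904
  θ2 = atan2(B,A) + arccos(C/0.4719) = 0.6110
φ3=240.0° → target in arm frame (-0.1153, 0.0109)
  A=0.2553, B=-0.4629, C=(l²−L²−A²−y'²−z²)/(2L)=-0.3811
  γ=atan2(-0.4629,0.2553)=-1.0668;  ψ=arccos(-0.7210)=2.3760;  θ3=γ+ψ≈1.3093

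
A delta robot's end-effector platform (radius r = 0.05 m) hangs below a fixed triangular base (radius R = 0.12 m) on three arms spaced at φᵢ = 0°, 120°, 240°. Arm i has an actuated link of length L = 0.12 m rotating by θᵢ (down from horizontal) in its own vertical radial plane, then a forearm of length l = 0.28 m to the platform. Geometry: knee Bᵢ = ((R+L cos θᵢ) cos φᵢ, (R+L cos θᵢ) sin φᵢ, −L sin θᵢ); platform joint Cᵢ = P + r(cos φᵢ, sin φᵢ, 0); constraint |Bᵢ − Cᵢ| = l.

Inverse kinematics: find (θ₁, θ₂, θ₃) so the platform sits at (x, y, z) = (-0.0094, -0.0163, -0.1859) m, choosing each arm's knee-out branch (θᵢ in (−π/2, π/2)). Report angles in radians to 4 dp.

rotate P by −φ1: (-0.0094, -0.0163, -0.1859)
  A=0.0794, B=-0.1859, C=(l²−L²−A²−y'²−z²)/(2L)=0.0953
  √(A²+B²)=0.2021;  θ1 = -1.1671+1.0799 ≈ -0.0872
φ2=120.0° → target in arm frame (-0.0094, 0.0163)
  e−x'=0.0794;  (l²−L²−(e−x')²−y'²−z²)/2L = 0.0953
  θ2 = atan2(B,A) + arccos(C/0.2022) = -0.0871
rotate P by −φ3: (0.0188, 0.0000, -0.1859)
  A=0.0512, B=-0.1859, C=(l²−L²−A²−y'²−z²)/(2L)=0.1118
  θ3 = atan2(B,A) + arccos(C/0.1928) = -0.3496

θ₁ = -0.0872, θ₂ = -0.0871, θ₃ = -0.3496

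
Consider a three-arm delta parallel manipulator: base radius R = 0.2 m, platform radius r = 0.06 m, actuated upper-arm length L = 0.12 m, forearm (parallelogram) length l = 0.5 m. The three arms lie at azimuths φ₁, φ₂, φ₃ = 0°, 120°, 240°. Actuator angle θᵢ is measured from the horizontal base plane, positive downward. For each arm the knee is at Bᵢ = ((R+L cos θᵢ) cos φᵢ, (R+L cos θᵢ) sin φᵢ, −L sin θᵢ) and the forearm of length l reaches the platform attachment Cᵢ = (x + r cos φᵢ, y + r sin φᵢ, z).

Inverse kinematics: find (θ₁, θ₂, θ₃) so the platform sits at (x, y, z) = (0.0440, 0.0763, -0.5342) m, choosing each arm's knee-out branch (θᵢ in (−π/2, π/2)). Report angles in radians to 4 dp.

φ1=0.0° → target in arm frame (0.0440, 0.0763)
  e−x'=0.0960;  (l²−L²−(e−x')²−y'²−z²)/2L = -0.2700
  √(A²+B²)=0.5428;  θ1 = -1.3930+2.0915 ≈ 0.6985
arm 2 (φ=120.0°): x'=0.0441, y'=-0.0763
  e−x'=0.0959;  (l²−L²−(e−x')²−y'²−z²)/2L = -0.2699
  √(A²+B²)=0.5427;  θ2 = -1.3931+2.0914 ≈ 0.6982
rotate P by −φ3: (-0.0881, 0.0000, -0.5342)
  A=0.2281, B=-0.5342, C=(l²−L²−A²−y'²−z²)/(2L)=-0.4241
  √(A²+B²)=0.5809;  θ3 = -1.1673+2.3894 ≈ 1.2221

θ₁ = 0.6985, θ₂ = 0.6982, θ₃ = 1.2221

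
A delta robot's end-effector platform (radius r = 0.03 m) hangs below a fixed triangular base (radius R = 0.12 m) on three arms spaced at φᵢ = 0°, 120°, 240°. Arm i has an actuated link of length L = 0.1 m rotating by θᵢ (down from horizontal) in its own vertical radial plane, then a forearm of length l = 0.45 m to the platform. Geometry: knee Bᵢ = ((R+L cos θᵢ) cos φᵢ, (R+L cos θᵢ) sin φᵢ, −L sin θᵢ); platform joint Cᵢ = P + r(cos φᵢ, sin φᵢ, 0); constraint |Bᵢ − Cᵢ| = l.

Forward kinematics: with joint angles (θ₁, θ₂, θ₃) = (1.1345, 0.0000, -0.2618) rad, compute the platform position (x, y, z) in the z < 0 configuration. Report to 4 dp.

arm 1 at φ=0.0°: ρ1 = 0.1323;  O1 = (0.1323, 0.0000, -0.0906)
arm 2 at φ=120.0°: ρ2 = 0.1900;  O2 = (-0.0950, 0.1645, 0.0000)
φ3=240.0°: virtual centre (-0.0933, -0.1616, 0.0259), radius l
|O₂|²−|O₁|² = 0.0104;  |O₃|²−|O₁|² = 0.0098
plane₁₂: -0.4545x+0.3291y+0.1813z = 0.0104
Cramer: x(z) = -0.0223+0.4580z;  y(z) = 0.0008+0.0818z
sphere 1 gives Az²+Bz+C=0 with A=1.2164, B=0.0399, C=-0.1704;  B²−4AC=0.8307;  roots -0.3910, 0.3583;  negative root z = -0.3910
x = -0.2014, y = -0.0311

(-0.2014, -0.0311, -0.3910)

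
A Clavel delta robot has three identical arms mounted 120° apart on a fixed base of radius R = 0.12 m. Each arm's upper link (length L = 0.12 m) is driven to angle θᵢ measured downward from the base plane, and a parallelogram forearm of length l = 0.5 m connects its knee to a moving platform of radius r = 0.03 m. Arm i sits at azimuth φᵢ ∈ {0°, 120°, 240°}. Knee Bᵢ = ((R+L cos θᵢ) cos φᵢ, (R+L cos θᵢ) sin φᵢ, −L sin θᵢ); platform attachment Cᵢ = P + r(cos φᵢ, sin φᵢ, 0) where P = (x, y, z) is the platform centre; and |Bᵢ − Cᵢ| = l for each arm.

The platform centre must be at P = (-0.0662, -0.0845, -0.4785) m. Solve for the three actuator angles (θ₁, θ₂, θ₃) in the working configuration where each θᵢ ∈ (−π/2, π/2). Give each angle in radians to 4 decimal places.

θ₁ = 0.5231, θ₂ = 0.4360, θ₃ = -0.0875

rotate P by −φ1: (-0.0662, -0.0845, -0.4785)
  A cos θ + B sin θ = C:  0.1562·cos θ + -0.4785·sin θ = -0.1038
  √(A²+B²)=0.5033;  θ1 = -1.2553+1.7784 ≈ 0.5231
rotate P by −φ2: (-0.0401, 0.0996, -0.4785)
  A=0.1301, B=-0.4785, C=(l²−L²−A²−y'²−z²)/(2L)=-0.0842
  θ2 = atan2(B,A) + arccos(C/0.4959) = 0.4360
arm 3 (φ=240.0°): x'=0.1063, y'=-0.0151
  A cos θ + B sin θ = C:  -0.0163·cos θ + -0.4785·sin θ = 0.0256
  √(A²+B²)=0.4788;  θ3 = -1.6048+1.5173 ≈ -0.0875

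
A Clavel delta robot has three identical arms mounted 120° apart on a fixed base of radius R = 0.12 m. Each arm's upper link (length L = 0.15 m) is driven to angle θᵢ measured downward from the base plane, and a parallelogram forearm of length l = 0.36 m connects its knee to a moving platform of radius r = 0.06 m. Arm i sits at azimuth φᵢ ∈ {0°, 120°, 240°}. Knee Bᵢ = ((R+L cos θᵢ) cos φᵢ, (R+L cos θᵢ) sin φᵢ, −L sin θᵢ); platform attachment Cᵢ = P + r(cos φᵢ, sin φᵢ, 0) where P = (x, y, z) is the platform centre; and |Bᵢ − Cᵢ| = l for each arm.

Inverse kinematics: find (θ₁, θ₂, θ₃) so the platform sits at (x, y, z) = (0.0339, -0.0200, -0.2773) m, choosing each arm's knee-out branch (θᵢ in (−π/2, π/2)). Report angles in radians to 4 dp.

θ₁ = -0.2622, θ₂ = 0.0870, θ₃ = -0.0876

rotate P by −φ1: (0.0339, -0.0200, -0.2773)
  A cos θ + B sin θ = C:  0.0261·cos θ + -0.2773·sin θ = 0.0971
  √(A²+B²)=0.2785;  θ1 = -1.4770+1.2148 ≈ -0.2622
rotate P by −φ2: (-0.0343, -0.0194, -0.2773)
  A=0.0943, B=-0.2773, C=(l²−L²−A²−y'²−z²)/(2L)=0.0698
  √(A²+B²)=0.2929;  θ2 = -1.2431+1.3301 ≈ 0.0870
rotate P by −φ3: (0.0004, 0.0394, -0.2773)
  e−x'=0.0596;  (l²−L²−(e−x')²−y'²−z²)/2L = 0.0837
  γ=atan2(-0.2773,0.0596)=-1.3590;  ψ=arccos(0.2950)=1.2714;  θ3=γ+ψ≈-0.0876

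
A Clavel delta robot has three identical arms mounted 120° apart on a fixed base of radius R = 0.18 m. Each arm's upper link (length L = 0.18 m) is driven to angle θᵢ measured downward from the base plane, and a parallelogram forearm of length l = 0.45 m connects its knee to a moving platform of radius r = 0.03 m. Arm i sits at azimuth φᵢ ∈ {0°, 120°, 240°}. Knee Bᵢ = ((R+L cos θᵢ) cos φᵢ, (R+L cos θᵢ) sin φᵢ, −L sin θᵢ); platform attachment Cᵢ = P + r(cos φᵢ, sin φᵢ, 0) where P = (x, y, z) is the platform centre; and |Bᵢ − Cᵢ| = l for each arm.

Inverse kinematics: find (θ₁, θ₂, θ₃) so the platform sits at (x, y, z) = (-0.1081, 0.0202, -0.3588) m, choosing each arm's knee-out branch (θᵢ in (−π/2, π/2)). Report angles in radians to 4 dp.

θ₁ = 0.7856, θ₂ = 0.0001, θ₃ = 0.1749

rotate P by −φ1: (-0.1081, 0.0202, -0.3588)
  A=0.2581, B=-0.3588, C=(l²−L²−A²−y'²−z²)/(2L)=-0.0713
  θ1 = atan2(B,A) + arccos(C/0.4420) = 0.7856
φ2=120.0° → target in arm frame (0.0715, 0.0835)
  e−x'=0.0785;  (l²−L²−(e−x')²−y'²−z²)/2L = 0.0784
  γ=atan2(-0.3588,0.0785)=-1.3555;  ψ=arccos(0.2135)=1.3556;  θ2=γ+ψ≈0.0001
rotate P by −φ3: (0.0366, -0.1037, -0.3588)
  e−x'=0.1134;  (l²−L²−(e−x')²−y'²−z²)/2L = 0.0493
  θ3 = atan2(B,A) + arccos(C/0.3763) = 0.1749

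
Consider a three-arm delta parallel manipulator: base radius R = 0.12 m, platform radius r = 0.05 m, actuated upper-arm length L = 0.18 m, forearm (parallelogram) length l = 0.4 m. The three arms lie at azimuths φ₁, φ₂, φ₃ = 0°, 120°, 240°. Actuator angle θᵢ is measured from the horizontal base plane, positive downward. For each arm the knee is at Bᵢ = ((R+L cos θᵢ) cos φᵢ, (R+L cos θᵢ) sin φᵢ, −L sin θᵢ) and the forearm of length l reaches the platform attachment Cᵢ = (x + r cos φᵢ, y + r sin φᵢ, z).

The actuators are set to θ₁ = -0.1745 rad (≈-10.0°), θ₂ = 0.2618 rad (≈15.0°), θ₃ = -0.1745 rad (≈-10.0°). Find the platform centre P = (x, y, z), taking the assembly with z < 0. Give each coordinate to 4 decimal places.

(0.0322, -0.0558, -0.3014)

φ1=0.0°: virtual centre (0.2473, 0.0000, 0.0313), radius l
φ2=120.0°: virtual centre (-0.1219, 0.2112, -0.0466), radius l
arm 3 at φ=240.0°: (R−r)+L cos θ3 = 0.2473;  O3 = (-0.1236, -0.2141, 0.0313)
|O₂|²−|O₁|² = -0.0005;  |O₃|²−|O₁|² = 0.0000
plane₁₂: -0.7384x+0.4224y+-0.1557z = -0.0005
Cramer: x(z) = 0.0003-0.1059z;  y(z) = -0.0006+0.1834z
quadratic in z: (1.0449)z²+(-0.0104)z+(-0.0980)=0, √Δ=0.6402 → z ∈ {-0.3014, 0.3113}; z = -0.3014 (taking z<0)
x = 0.0322, y = -0.0558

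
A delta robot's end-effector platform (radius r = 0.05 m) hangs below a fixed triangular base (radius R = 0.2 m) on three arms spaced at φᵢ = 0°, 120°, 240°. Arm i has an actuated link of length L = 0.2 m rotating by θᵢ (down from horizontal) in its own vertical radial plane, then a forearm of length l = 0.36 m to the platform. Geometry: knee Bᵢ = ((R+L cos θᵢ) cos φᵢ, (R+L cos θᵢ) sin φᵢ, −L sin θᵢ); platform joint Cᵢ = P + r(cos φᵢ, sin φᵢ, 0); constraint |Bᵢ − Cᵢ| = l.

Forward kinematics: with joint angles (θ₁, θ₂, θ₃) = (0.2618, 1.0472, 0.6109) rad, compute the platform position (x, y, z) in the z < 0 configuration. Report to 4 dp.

(0.0770, -0.0590, -0.2868)

φ1=0.0°: virtual centre (0.3432, 0.0000, -0.0518), radius l
arm 2 at φ=120.0°: ρ2 = 0.2500;  centre 2 = (-0.1250, 0.2165, -0.1732)
φ3=240.0°: virtual centre (-0.1569, -0.2718, -0.1147), radius l
subtract pairs → two planes through P
linear system: -0.9364x+0.4330y = -0.0280−-0.2429z; -1.0002x+-0.5436y = -0.0088−-0.1259z
Cramer: x(z) = 0.0202-0.1980z;  y(z) = -0.0209+0.1327z
into |P−centre ₁|² = l²: 1.0568z² + 0.2259z + -0.0221 = 0;  Δ = 0.1447;  z = -0.2868 or 0.0731 → z<0 root = -0.2868
x = 0.0770, y = -0.0590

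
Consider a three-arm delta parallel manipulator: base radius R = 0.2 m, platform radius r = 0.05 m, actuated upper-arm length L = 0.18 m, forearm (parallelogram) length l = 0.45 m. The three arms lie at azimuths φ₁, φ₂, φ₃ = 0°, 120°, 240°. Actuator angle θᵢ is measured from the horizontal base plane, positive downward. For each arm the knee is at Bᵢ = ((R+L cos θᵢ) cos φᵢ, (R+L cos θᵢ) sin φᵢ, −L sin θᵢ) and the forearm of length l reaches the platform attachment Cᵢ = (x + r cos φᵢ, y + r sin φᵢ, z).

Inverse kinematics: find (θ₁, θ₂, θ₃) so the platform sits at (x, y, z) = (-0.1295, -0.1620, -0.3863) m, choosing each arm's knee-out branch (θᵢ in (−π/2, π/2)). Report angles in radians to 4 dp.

arm 1 (φ=0.0°): x'=-0.1295, y'=-0.1620
  A cos θ + B sin θ = C:  0.2795·cos θ + -0.3863·sin θ = -0.2319
  γ=atan2(-0.3863,0.2795)=-0.9445;  ψ=arccos(-0.4864)=2.0788;  θ1=γ+ψ≈1.1343
arm 2 (φ=120.0°): x'=-0.0755, y'=0.1932
  A=0.2255, B=-0.3863, C=(l²−L²−A²−y'²−z²)/(2L)=-0.1870
  γ=atan2(-0.3863,0.2255)=-1.0423;  ψ=arccos(-0.4180)=2.0020;  θ2=γ+ψ≈0.9597
φ3=240.0° → target in arm frame (0.2050, -0.0312)
  A cos θ + B sin θ = C:  -0.0550·cos θ + -0.3863·sin θ = 0.0469
  γ=atan2(-0.3863,-0.0550)=-1.7123;  ψ=arccos(0.1201)=1.4504;  θ3=γ+ψ≈-0.2619

θ₁ = 1.1343, θ₂ = 0.9597, θ₃ = -0.2619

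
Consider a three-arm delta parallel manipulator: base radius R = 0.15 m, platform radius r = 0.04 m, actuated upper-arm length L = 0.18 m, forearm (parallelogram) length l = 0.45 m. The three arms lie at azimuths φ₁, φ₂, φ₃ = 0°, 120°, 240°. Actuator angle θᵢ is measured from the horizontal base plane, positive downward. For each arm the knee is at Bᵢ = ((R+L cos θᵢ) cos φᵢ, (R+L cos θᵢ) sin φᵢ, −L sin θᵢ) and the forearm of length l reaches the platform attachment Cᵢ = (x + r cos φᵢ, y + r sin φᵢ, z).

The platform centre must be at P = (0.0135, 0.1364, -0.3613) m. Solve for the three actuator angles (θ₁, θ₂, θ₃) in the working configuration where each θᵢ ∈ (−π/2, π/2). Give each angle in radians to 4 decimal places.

θ₁ = 0.1744, θ₂ = -0.2617, θ₃ = 0.6979

φ1=0.0° → target in arm frame (0.0135, 0.1364)
  A=0.0965, B=-0.3613, C=(l²−L²−A²−y'²−z²)/(2L)=0.0323
  γ=atan2(-0.3613,0.0965)=-1.3098;  ψ=arccos(0.0865)=1.4842;  θ1=γ+ψ≈0.1744
arm 2 (φ=120.0°): x'=0.1114, y'=-0.0799
  A cos θ + B sin θ = C:  -0.0014·cos θ + -0.3613·sin θ = 0.0922
  θ2 = atan2(B,A) + arccos(C/0.3613) = -0.2617
φ3=240.0° → target in arm frame (-0.1249, -0.0565)
  A=0.2349, B=-0.3613, C=(l²−L²−A²−y'²−z²)/(2L)=-0.0522
  √(A²+B²)=0.4309;  θ3 = -0.9944+1.6923 ≈ 0.6979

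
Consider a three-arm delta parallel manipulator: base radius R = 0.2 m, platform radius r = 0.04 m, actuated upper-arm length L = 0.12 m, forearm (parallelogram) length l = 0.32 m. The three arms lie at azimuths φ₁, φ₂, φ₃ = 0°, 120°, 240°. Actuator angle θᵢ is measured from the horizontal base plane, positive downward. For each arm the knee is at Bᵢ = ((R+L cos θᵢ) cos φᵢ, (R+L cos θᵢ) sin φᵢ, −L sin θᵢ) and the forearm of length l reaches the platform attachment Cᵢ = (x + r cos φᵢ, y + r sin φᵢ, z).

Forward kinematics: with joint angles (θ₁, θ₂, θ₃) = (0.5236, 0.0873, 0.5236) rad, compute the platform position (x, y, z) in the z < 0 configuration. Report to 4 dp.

(-0.0159, 0.0275, -0.2129)

arm 1 at φ=0.0°: e+L cos θ1 = 0.2639;  centre 1 = (0.2639, 0.0000, -0.0600)
centre 2 = (0.2795·cos120.0°, 0.2795·sin120.0°, -0.0105) = (-0.1398, 0.2421, -0.0105)
centre 3 = (0.2639·cos240.0°, 0.2639·sin240.0°, -0.0600) = (-0.1320, -0.2286, -0.0600)
eliminate P² terms by subtracting sphere 1 from 2 and 3
linear system: -0.8074x+0.4842y = 0.0050−0.0991z; -0.7918x+-0.4571y = 0.0000−0.0000z
Cramer: x(z) = -0.0030+0.0602z;  y(z) = 0.0053-0.1043z
sphere 1 gives Az²+Bz+C=0 with A=1.0145, B=0.0868, C=-0.0275;  B²−4AC=0.1191;  roots -0.2129, 0.1274;  negative root z = -0.2129
x = -0.0159, y = 0.0275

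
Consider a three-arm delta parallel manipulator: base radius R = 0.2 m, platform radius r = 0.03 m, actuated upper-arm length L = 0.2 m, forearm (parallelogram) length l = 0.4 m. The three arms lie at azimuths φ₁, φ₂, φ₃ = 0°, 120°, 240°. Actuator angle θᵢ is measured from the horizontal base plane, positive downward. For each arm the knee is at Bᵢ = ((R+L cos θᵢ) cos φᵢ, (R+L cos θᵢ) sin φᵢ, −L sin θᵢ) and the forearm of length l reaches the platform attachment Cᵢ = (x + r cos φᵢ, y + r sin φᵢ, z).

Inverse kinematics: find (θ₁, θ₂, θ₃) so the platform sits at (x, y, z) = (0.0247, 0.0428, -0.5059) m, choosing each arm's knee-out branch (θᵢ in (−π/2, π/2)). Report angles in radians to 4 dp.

θ₁ = 1.1348, θ₂ = 1.1347, θ₃ = 1.3965

φ1=0.0° → target in arm frame (0.0247, 0.0428)
  e−x'=0.1453;  (l²−L²−(e−x')²−y'²−z²)/2L = -0.3972
  √(A²+B²)=0.5264;  θ1 = -1.2911+2.4259 ≈ 1.1348
arm 2 (φ=120.0°): x'=0.0247, y'=-0.0428
  e−x'=0.1453;  (l²−L²−(e−x')²−y'²−z²)/2L = -0.3972
  γ=atan2(-0.5059,0.1453)=-1.2911;  ψ=arccos(-0.7546)=2.4258;  θ2=γ+ψ≈1.1347
arm 3 (φ=240.0°): x'=-0.0494, y'=0.0000
  A=0.2194, B=-0.5059, C=(l²−L²−A²−y'²−z²)/(2L)=-0.4602
  θ3 = atan2(B,A) + arccos(C/0.5514) = 1.3965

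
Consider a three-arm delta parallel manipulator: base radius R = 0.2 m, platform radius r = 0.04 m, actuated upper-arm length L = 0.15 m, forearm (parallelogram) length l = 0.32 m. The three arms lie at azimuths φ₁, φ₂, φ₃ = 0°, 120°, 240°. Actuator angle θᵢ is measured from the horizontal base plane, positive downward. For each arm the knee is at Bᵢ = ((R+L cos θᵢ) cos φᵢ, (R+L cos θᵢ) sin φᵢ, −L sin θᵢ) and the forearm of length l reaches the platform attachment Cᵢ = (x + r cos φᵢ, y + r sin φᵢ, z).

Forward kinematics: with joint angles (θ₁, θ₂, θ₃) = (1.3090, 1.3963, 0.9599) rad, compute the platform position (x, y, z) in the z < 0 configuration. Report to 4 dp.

S1 = (0.1988·cos0.0°, 0.1988·sin0.0°, -0.1449) = (0.1988, 0.0000, -0.1449)
S2 = (0.1860·cos120.0°, 0.1860·sin120.0°, -0.1477) = (-0.0930, 0.1611, -0.1477)
arm 3 at φ=240.0°: ρ3 = 0.2460;  S3 = (-0.1230, -0.2131, -0.1229)
eliminate P² terms by subtracting sphere 1 from 2 and 3
plane₁₂: -0.5837x+0.3222y+-0.0057z = -0.0041
Cramer: x(z) = -0.0069+0.0258z;  y(z) = -0.0251+0.0643z
quadratic in z: (1.0048)z²+(0.2759)z+(-0.0385)=0, √Δ=0.4804 → z ∈ {-0.3764, 0.1017}; z = -0.3764 (taking z<0)
x = -0.0166, y = -0.0493

(-0.0166, -0.0493, -0.3764)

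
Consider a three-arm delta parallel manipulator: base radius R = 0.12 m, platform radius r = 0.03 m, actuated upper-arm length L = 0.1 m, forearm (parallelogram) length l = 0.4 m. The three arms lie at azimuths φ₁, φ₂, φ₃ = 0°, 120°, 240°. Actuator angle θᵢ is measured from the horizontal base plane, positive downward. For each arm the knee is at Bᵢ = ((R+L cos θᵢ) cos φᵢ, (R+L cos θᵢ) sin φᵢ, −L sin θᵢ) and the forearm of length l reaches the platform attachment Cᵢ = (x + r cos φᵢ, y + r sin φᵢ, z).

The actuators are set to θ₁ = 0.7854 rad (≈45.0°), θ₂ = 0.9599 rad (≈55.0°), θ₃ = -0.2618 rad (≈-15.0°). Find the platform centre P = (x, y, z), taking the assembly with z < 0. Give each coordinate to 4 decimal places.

(-0.0572, -0.1471, -0.3722)

O1 = (0.1607·cos0.0°, 0.1607·sin0.0°, -0.0707) = (0.1607, 0.0000, -0.0707)
φ2=120.0°: virtual centre (-0.0737, 0.1276, -0.0819), radius l
O3 = (0.1866·cos240.0°, 0.1866·sin240.0°, 0.0259) = (-0.0933, -0.1616, 0.0259)
|O₂|²−|O₁|² = -0.0024;  |O₃|²−|O₁|² = 0.0047
plane₁₂: -0.4688x+0.2552y+-0.0224z = -0.0024
Cramer: x(z) = -0.0015+0.1496z;  y(z) = -0.0121+0.3626z
sphere 1 gives Az²+Bz+C=0 with A=1.1538, B=0.0841, C=-0.1286;  B²−4AC=0.6004;  roots -0.3722, 0.2993;  negative root z = -0.3722
x = -0.0572, y = -0.1471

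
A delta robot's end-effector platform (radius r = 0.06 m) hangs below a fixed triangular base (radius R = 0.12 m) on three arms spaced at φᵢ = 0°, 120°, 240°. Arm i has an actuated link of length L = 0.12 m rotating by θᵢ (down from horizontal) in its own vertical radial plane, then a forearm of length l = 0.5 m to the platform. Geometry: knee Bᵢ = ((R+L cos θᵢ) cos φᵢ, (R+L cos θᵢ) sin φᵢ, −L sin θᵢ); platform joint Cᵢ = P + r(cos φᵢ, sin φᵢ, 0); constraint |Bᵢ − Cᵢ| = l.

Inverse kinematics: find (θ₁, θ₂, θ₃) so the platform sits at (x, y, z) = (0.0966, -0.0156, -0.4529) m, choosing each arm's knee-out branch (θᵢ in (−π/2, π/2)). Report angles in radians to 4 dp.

arm 1 (φ=0.0°): x'=0.0966, y'=-0.0156
  e−x'=-0.0366;  (l²−L²−(e−x')²−y'²−z²)/2L = 0.1204
  γ=atan2(-0.4529,-0.0366)=-1.6514;  ψ=arccos(0.2650)=1.3026;  θ1=γ+ψ≈-0.3488
arm 2 (φ=120.0°): x'=-0.0618, y'=-0.0759
  A cos θ + B sin θ = C:  0.1218·cos θ + -0.4529·sin θ = 0.0412
  √(A²+B²)=0.4690;  θ2 = -1.3081+1.4828 ≈ 0.1748
rotate P by −φ3: (-0.0348, 0.0915, -0.4529)
  A=0.0948, B=-0.4529, C=(l²−L²−A²−y'²−z²)/(2L)=0.0547
  √(A²+B²)=0.4627;  θ3 = -1.3645+1.4523 ≈ 0.0878

θ₁ = -0.3488, θ₂ = 0.1748, θ₃ = 0.0878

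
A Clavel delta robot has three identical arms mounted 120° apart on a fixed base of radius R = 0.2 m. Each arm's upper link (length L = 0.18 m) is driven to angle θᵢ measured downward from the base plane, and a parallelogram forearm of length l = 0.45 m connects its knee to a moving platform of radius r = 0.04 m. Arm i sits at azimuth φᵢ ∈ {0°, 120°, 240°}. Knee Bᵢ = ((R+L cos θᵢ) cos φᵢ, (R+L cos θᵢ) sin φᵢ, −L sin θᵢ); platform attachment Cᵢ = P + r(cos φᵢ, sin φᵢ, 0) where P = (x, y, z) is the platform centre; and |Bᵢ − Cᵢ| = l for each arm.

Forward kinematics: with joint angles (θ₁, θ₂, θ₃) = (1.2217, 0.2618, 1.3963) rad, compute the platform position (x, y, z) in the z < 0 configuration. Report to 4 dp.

(-0.0641, 0.1751, -0.4696)

centre 1 = (0.2216·cos0.0°, 0.2216·sin0.0°, -0.1691) = (0.2216, 0.0000, -0.1691)
φ2=120.0°: virtual centre (-0.1669, 0.2891, -0.0466), radius l
centre 3 = (0.1913·cos240.0°, 0.1913·sin240.0°, -0.1773) = (-0.0956, -0.1656, -0.1773)
|centre ₂|²−|centre ₁|² = 0.0359;  |centre ₃|²−|centre ₁|² = -0.0097
[-0.7770 0.5783 0.2451]·P = 0.0359;  [-0.6344 -0.3313 -0.0162]·P = -0.0097
det = 0.6242;  x = -0.0101+0.1150z,  y = 0.0486+-0.2693z
sphere 1 gives Az²+Bz+C=0 with A=1.0858, B=0.2588, C=-0.1179;  B²−4AC=0.5789;  roots -0.4696, 0.2312;  negative root z = -0.4696
x = -0.0641, y = 0.1751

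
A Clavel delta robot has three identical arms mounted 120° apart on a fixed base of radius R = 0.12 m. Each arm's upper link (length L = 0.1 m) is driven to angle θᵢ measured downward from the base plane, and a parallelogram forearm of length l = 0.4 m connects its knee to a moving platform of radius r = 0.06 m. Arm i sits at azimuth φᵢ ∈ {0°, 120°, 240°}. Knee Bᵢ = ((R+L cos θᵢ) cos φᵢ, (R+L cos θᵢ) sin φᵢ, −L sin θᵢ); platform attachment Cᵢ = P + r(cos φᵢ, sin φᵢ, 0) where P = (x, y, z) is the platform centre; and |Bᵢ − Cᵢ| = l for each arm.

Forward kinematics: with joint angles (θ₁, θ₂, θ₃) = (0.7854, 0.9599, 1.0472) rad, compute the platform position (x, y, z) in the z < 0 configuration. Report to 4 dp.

(0.0389, 0.0139, -0.4598)

O1 = (0.1307·cos0.0°, 0.1307·sin0.0°, -0.0707) = (0.1307, 0.0000, -0.0707)
O2 = (0.1174·cos120.0°, 0.1174·sin120.0°, -0.0819) = (-0.0587, 0.1016, -0.0819)
φ3=240.0°: virtual centre (-0.0550, -0.0953, -0.0866), radius l
eliminate P² terms by subtracting sphere 1 from 2 and 3
plane₁₂: -0.3788x+0.2033y+-0.0224z = -0.0016
det = 0.1477;  x = 0.0055+-0.0727z,  y = 0.0023+-0.0252z
into |P−O₁|² = l²: 1.0059z² + 0.1595z + -0.1393 = 0;  Δ = 0.5860;  z = -0.4598 or 0.3012 → z<0 root = -0.4598
x = 0.0389, y = 0.0139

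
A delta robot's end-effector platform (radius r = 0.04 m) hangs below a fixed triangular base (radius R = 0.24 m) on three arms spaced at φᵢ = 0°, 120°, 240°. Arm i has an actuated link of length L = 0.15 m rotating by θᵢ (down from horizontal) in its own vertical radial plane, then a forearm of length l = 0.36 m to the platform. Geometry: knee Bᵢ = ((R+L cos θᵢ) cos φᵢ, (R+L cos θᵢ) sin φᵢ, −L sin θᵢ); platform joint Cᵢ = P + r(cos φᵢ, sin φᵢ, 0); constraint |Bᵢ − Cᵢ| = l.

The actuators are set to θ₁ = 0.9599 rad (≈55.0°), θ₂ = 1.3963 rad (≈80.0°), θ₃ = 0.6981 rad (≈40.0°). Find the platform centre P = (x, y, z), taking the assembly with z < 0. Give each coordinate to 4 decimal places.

φ1=0.0°: virtual centre (0.2860, 0.0000, -0.1229), radius l
O2 = (0.2260·cos120.0°, 0.2260·sin120.0°, -0.1477) = (-0.1130, 0.1958, -0.1477)
φ3=240.0°: virtual centre (-0.1575, -0.2727, -0.0964), radius l
|O₂|²−|O₁|² = -0.0240;  |O₃|²−|O₁|² = 0.0115
linear system: -0.7981x+0.3915y = -0.0240−-0.0497z; -0.8870x+-0.5454y = 0.0115−0.0529z
Cramer: x(z) = 0.0109-0.0082z;  y(z) = -0.0390+0.1103z
sphere 1 gives Az²+Bz+C=0 with A=1.0122, B=0.2416, C=-0.0373;  B²−4AC=0.2094;  roots -0.3454, 0.1067;  negative root z = -0.3454
x = 0.0138, y = -0.0771

(0.0138, -0.0771, -0.3454)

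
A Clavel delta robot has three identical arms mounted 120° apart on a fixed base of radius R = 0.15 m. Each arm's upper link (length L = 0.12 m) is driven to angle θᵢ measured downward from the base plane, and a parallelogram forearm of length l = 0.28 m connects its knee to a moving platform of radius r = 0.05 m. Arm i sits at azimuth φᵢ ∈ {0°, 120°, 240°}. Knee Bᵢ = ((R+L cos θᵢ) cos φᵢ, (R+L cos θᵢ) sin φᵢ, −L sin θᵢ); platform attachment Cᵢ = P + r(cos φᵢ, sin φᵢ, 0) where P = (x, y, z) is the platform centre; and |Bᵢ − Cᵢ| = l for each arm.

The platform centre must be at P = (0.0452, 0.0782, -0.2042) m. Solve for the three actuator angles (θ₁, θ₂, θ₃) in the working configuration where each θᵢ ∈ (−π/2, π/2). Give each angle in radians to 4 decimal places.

θ₁ = -0.0007, θ₂ = 0.0000, θ₃ = 0.9596

rotate P by −φ1: (0.0452, 0.0782, -0.2042)
  A cos θ + B sin θ = C:  0.0548·cos θ + -0.2042·sin θ = 0.0549
  θ1 = atan2(B,A) + arccos(C/0.2114) = -0.0007
arm 2 (φ=120.0°): x'=0.0451, y'=-0.0782
  A=0.0549, B=-0.2042, C=(l²−L²−A²−y'²−z²)/(2L)=0.0549
  γ=atan2(-0.2042,0.0549)=-1.3083;  ψ=arccos(0.2595)=1.3083;  θ2=γ+ψ≈0.0000
arm 3 (φ=240.0°): x'=-0.0903, y'=0.0000
  A=0.1903, B=-0.2042, C=(l²−L²−A²−y'²−z²)/(2L)=-0.0580
  √(A²+B²)=0.2791;  θ3 = -0.8206+1.7801 ≈ 0.9596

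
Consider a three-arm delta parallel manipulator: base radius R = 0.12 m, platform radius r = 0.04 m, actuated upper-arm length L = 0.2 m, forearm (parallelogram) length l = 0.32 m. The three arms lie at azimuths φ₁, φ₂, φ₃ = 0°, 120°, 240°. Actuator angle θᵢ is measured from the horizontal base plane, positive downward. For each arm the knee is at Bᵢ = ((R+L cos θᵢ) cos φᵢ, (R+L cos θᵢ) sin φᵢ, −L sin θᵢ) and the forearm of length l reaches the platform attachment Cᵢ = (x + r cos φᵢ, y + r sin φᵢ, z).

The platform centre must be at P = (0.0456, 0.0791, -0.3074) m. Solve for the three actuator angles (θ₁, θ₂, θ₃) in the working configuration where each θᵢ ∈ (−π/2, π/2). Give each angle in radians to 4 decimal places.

φ1=0.0° → target in arm frame (0.0456, 0.0791)
  A=0.0344, B=-0.3074, C=(l²−L²−A²−y'²−z²)/(2L)=-0.0988
  √(A²+B²)=0.3093;  θ1 = -1.4594+1.8960 ≈ 0.4367
arm 2 (φ=120.0°): x'=0.0457, y'=-0.0790
  A cos θ + B sin θ = C:  0.0343·cos θ + -0.3074·sin θ = -0.0988
  γ=atan2(-0.3074,0.0343)=-1.4597;  ψ=arccos(-0.3194)=1.8959;  θ2=γ+ψ≈0.4362
φ3=240.0° → target in arm frame (-0.0913, -0.0001)
  e−x'=0.1713;  (l²−L²−(e−x')²−y'²−z²)/2L = -0.1536
  γ=atan2(-0.3074,0.1713)=-1.0624;  ψ=arccos(-0.4365)=2.0225;  θ3=γ+ψ≈0.9601

θ₁ = 0.4367, θ₂ = 0.4362, θ₃ = 0.9601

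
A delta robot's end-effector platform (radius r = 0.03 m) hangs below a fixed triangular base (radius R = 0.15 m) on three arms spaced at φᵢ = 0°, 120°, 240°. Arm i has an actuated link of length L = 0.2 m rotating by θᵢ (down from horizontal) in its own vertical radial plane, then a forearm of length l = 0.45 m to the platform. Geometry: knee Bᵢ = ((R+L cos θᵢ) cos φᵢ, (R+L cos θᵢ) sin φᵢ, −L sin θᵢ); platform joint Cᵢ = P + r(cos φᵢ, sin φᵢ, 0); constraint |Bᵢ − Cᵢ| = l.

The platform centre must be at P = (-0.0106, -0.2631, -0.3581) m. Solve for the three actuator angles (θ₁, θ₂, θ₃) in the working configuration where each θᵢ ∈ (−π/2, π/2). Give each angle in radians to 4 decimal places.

θ₁ = 0.6978, θ₂ = 1.3089, θ₃ = -0.3492

rotate P by −φ1: (-0.0106, -0.2631, -0.3581)
  A=0.1306, B=-0.3581, C=(l²−L²−A²−y'²−z²)/(2L)=-0.1300
  γ=atan2(-0.3581,0.1306)=-1.2211;  ψ=arccos(-0.3411)=1.9189;  θ1=γ+ψ≈0.6978
φ2=120.0° → target in arm frame (-0.2226, 0.1407)
  A cos θ + B sin θ = C:  0.3426·cos θ + -0.3581·sin θ = -0.2572
  γ=atan2(-0.3581,0.3426)=-0.8076;  ψ=arccos(-0.5190)=2.1165;  θ2=γ+ψ≈1.3089
arm 3 (φ=240.0°): x'=0.2332, y'=0.1224
  A cos θ + B sin θ = C:  -0.1132·cos θ + -0.3581·sin θ = 0.0162
  √(A²+B²)=0.3756;  θ3 = -1.8768+1.5276 ≈ -0.3492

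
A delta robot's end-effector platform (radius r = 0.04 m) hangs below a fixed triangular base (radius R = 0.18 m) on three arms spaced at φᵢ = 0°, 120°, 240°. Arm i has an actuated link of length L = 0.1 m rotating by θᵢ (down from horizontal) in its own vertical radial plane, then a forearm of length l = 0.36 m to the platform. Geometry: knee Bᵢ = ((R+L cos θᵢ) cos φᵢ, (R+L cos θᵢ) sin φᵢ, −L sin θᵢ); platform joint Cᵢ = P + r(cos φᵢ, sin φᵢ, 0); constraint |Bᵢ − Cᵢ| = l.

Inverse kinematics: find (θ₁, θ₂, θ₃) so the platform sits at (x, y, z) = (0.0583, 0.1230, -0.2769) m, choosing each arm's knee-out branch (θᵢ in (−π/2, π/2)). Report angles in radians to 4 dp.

θ₁ = -0.0876, θ₂ = -0.2624, θ₃ = 1.2218

φ1=0.0° → target in arm frame (0.0583, 0.1230)
  A cos θ + B sin θ = C:  0.0817·cos θ + -0.2769·sin θ = 0.1056
  γ=atan2(-0.2769,0.0817)=-1.2839;  ψ=arccos(0.3658)=1.1963;  θ1=γ+ψ≈-0.0876
φ2=120.0° → target in arm frame (0.0774, -0.1120)
  A cos θ + B sin θ = C:  0.0626·cos θ + -0.2769·sin θ = 0.1323
  θ2 = atan2(B,A) + arccos(C/0.2839) = -0.2624
φ3=240.0° → target in arm frame (-0.1357, -0.0110)
  A cos θ + B sin θ = C:  0.2757·cos θ + -0.2769·sin θ = -0.1659
  √(A²+B²)=0.3907;  θ3 = -0.7876+2.0094 ≈ 1.2218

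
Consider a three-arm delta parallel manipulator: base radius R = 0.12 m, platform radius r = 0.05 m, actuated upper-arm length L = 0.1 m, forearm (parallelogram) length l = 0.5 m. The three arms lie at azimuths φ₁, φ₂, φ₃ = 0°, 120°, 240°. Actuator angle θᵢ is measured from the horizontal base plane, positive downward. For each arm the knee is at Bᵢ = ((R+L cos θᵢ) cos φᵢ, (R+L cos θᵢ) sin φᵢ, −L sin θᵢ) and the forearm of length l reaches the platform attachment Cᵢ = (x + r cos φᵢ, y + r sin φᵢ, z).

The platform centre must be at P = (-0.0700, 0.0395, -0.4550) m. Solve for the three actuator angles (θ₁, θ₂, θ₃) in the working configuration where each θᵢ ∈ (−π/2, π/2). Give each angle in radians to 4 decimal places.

θ₁ = 0.1741, θ₂ = -0.3494, θ₃ = -0.0873

φ1=0.0° → target in arm frame (-0.0700, 0.0395)
  e−x'=0.1400;  (l²−L²−(e−x')²−y'²−z²)/2L = 0.0591
  √(A²+B²)=0.4761;  θ1 = -1.2723+1.4464 ≈ 0.1741
φ2=120.0° → target in arm frame (0.0692, 0.0409)
  e−x'=0.0008;  (l²−L²−(e−x')²−y'²−z²)/2L = 0.1565
  θ2 = atan2(B,A) + arccos(C/0.4550) = -0.3494
φ3=240.0° → target in arm frame (0.0008, -0.0804)
  A cos θ + B sin θ = C:  0.0692·cos θ + -0.4550·sin θ = 0.1086
  √(A²+B²)=0.4602;  θ3 = -1.4198+1.3325 ≈ -0.0873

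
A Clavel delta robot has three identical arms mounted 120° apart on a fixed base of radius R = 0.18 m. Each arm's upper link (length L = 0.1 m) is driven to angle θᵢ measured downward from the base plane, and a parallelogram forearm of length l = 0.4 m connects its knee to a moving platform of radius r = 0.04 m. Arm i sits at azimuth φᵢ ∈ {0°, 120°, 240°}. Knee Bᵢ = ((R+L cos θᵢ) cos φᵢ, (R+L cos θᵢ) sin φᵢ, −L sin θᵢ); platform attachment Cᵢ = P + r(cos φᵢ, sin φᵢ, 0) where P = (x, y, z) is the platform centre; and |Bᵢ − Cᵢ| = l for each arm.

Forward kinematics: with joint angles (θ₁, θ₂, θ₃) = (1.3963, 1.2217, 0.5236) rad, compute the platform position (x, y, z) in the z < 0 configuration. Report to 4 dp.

arm 1 at φ=0.0°: (R−r)+L cos θ1 = 0.1574;  O1 = (0.1574, 0.0000, -0.0985)
arm 2 at φ=120.0°: (R−r)+L cos θ2 = 0.1742;  O2 = (-0.0871, 0.1509, -0.0940)
O3 = (0.2266·cos240.0°, 0.2266·sin240.0°, -0.0500) = (-0.1133, -0.1962, -0.0500)
eliminate P² terms by subtracting sphere 1 from 2 and 3
linear system: -0.4889x+0.3017y = 0.0047−0.0090z; -0.5413x+-0.3925y = 0.0194−0.0970z
Cramer: x(z) = -0.0217+0.0923z;  y(z) = -0.0195+0.1197z
quadratic in z: (1.0229)z²+(0.1592)z+(-0.1179)=0, √Δ=0.7125 → z ∈ {-0.4261, 0.2704}; z = -0.4261 (taking z<0)
x = -0.0610, y = -0.0705

(-0.0610, -0.0705, -0.4261)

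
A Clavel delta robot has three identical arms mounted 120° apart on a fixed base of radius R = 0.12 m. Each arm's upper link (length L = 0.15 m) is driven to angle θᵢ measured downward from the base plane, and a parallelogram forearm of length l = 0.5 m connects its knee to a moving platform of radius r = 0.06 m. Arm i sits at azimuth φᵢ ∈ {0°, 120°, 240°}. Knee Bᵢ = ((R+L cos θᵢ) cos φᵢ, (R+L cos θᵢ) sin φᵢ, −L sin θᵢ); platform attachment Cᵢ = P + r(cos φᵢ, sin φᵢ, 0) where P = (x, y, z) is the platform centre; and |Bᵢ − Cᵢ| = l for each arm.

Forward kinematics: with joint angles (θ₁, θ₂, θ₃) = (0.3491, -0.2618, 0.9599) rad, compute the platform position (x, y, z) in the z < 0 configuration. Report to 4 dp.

(0.0130, 0.2483, -0.4425)

arm 1 at φ=0.0°: e+L cos θ1 = 0.2010;  S1 = (0.2010, 0.0000, -0.0513)
S2 = (0.2049·cos120.0°, 0.2049·sin120.0°, 0.0388) = (-0.1024, 0.1774, 0.0388)
S3 = (0.1460·cos240.0°, 0.1460·sin240.0°, -0.1229) = (-0.0730, -0.1265, -0.1229)
subtract pairs → two planes through P
[-0.6068 0.3549 0.1803]·P = 0.0005;  [-0.5479 -0.2529 -0.1431]·P = -0.0066
Cramer: x(z) = 0.0064-0.0149z;  y(z) = 0.0122-0.5335z
sphere 1 gives Az²+Bz+C=0 with A=1.2848, B=0.0954, C=-0.2094;  B²−4AC=1.0851;  roots -0.4425, 0.3683;  negative root z = -0.4425
x = 0.0130, y = 0.2483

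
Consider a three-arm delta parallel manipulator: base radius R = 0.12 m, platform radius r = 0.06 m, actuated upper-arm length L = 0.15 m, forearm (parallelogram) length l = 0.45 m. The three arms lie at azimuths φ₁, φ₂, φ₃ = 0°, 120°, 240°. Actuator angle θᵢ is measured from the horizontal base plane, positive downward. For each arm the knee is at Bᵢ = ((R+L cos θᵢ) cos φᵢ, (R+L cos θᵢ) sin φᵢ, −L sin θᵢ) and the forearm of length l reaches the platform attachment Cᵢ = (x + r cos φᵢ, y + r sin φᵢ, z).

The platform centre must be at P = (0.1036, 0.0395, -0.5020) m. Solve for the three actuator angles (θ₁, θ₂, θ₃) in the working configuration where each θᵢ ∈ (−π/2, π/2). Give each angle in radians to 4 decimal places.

φ1=0.0° → target in arm frame (0.1036, 0.0395)
  A=-0.0436, B=-0.5020, C=(l²−L²−A²−y'²−z²)/(2L)=-0.2516
  γ=atan2(-0.5020,-0.0436)=-1.6574;  ψ=arccos(-0.4992)=2.0935;  θ1=γ+ψ≈0.4361
arm 2 (φ=120.0°): x'=-0.0176, y'=-0.1095
  e−x'=0.0776;  (l²−L²−(e−x')²−y'²−z²)/2L = -0.3000
  γ=atan2(-0.5020,0.0776)=-1.4174;  ψ=arccos(-0.5907)=2.2027;  θ2=γ+ψ≈0.7852
rotate P by −φ3: (-0.0860, 0.0700, -0.5020)
  e−x'=0.1460;  (l²−L²−(e−x')²−y'²−z²)/2L = -0.3274
  √(A²+B²)=0.5228;  θ3 = -1.2878+2.2475 ≈ 0.9598

θ₁ = 0.4361, θ₂ = 0.7852, θ₃ = 0.9598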